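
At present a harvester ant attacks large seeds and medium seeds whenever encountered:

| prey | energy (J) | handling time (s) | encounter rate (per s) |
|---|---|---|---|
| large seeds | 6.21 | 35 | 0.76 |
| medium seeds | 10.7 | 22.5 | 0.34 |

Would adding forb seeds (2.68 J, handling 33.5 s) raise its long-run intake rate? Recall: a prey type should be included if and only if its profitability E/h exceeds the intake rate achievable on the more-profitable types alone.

Current rate: (0.76×6.21 + 0.34×10.7)/(1 + 0.76×35 + 0.34×22.5) = 0.2371 J/s.
forb seeds: E/h = 2.68/33.5 = 0.08 J/s.
0.08 < 0.2371, so adding forb seeds would lower the average — exclude it.

No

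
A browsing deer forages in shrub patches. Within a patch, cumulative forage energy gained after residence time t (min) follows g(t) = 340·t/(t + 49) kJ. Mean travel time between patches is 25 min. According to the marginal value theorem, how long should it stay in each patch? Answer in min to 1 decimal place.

35.0 min

By the marginal value theorem, leave when the instantaneous gain rate g'(t) equals the habitat-wide average g(t)/(T + t).
g'(t) = 340·49/(t + 49)². Setting 340·49/(t+49)² = 340t/[(t+49)(25+t)] gives 49(25+t) = t(t+49), so t² = 49×25 = 1225.
t* = √1225 = 35 min.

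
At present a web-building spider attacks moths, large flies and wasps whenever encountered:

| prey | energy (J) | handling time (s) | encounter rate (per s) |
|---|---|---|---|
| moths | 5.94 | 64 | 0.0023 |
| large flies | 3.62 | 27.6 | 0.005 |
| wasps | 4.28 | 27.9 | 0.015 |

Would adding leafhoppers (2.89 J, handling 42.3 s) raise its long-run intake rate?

Intake rate on the current diet: R = (0.0023×5.94 + 0.005×3.62 + 0.015×4.28) / (1 + 0.0023×64 + 0.005×27.6 + 0.015×27.9) = 0.09596/1.704 = 0.05633 J/s.
leafhoppers: E/h = 2.89/42.3 = 0.06832 J/s.
Since 0.06832 > R, including leafhoppers increases the long-run rate.

Yes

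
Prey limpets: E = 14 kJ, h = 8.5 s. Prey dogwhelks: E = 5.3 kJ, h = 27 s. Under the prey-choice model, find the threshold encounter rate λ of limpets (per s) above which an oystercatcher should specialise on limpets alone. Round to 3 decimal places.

0.016 per s

Drop dogwhelks once their profitability E₂/h₂ falls below the rate achievable on limpets alone: E₂/h₂ = λE₁/(1 + λh₁).
Solve for λ: λE₁h₂ = E₂(1 + λh₁) → λ(E₁h₂ − E₂h₁) = E₂ → λ = E₂/(E₁h₂ − E₂h₁).
λ = 5.3/(14×27 − 5.3×8.5) = 5.3/332.9 = 0.01592 per s.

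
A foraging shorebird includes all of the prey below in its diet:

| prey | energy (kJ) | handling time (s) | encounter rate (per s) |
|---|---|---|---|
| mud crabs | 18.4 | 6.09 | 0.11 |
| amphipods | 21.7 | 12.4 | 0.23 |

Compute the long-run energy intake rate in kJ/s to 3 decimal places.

R = Σλ_iE_i / (1 + Σλ_ih_i)
Numerator: 0.11×18.4 + 0.23×21.7 = 7.015
Denominator: 1 + 0.11×6.09 + 0.23×12.4 = 4.522
R = 7.015/4.522 = 1.551 kJ/s

1.551 kJ/s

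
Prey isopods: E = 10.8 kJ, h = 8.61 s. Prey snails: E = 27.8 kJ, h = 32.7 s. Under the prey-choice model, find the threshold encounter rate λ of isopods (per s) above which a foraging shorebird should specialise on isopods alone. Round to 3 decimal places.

0.244 per s

The zero-one rule: include snails iff E₂/h₂ > λE₁/(1+λh₁). Equality gives the switch point.
λE₁h₂ = E₂ + λE₂h₁ ⇒ λ = E₂/(E₁h₂ − E₂h₁) = 27.8/(353.2 − 239.4) = 0.2443 per s.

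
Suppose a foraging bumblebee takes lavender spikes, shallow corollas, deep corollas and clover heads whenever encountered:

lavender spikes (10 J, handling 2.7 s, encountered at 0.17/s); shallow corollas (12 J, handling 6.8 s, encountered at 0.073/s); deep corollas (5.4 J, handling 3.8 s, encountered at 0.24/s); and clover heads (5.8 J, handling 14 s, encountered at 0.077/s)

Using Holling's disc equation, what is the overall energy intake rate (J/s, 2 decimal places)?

R = (0.17×10 + 0.073×12 + 0.24×5.4 + 0.077×5.8) / (1 + 0.17×2.7 + 0.073×6.8 + 0.24×3.8 + 0.077×14) = 4.319/3.945 = 1.095 J/s.

1.09 J/s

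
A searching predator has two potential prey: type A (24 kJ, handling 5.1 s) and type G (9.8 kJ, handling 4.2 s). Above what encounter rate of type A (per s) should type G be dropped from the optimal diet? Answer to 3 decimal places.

The zero-one rule: include type G iff E₂/h₂ > λE₁/(1+λh₁). Equality gives the switch point.
λE₁h₂ = E₂ + λE₂h₁ ⇒ λ = E₂/(E₁h₂ − E₂h₁) = 9.8/(100.8 − 49.98) = 0.1928 per s.

0.193 per s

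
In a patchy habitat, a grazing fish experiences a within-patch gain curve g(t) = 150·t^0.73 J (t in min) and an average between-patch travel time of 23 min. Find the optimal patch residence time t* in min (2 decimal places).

By the marginal value theorem, leave when the instantaneous gain rate g'(t) equals the habitat-wide average g(t)/(T + t).
g'(t) = 0.73·150·t^-0.27. Setting 0.73·150·t^-0.27 = 150·t^0.73/(23+t) gives 0.73(23+t) = t, so 0.27·t = 0.73×23.
t* = 0.73×23/0.27 = 62.19 min.

62.19 min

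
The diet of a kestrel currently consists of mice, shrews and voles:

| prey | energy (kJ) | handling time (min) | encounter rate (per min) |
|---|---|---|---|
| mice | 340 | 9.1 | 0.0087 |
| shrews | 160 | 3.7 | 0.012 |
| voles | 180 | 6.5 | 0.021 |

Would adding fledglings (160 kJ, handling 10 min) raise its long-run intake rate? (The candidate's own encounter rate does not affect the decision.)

Yes

On mice, shrews and voles alone, R = ΣλE/(1+Σλh) = 8.658/1.26 = 6.871 kJ/min.
Profitability of fledglings: 160/10 = 16 kJ/min.
16 > 6.871, so adding fledglings raises the average — include it.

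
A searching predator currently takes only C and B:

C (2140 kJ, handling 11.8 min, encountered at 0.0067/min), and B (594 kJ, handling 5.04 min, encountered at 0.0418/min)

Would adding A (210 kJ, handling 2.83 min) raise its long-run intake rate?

Yes

Current rate: (0.0067×2140 + 0.0418×594)/(1 + 0.0067×11.8 + 0.0418×5.04) = 30.37 kJ/min.
A: E/h = 210/2.83 = 74.2 kJ/min.
Since 74.2 > R, including A increases the long-run rate.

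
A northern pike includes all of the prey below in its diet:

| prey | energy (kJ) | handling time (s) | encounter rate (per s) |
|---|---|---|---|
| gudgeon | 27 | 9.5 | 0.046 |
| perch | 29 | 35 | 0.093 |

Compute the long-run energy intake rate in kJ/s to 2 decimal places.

0.84 kJ/s

Energy encountered per unit search time: 0.046×27 + 0.093×29 = 3.939 kJ/s.
Handling time per unit search time: 0.046×9.5 + 0.093×35 = 3.692.
Rate = 3.939/(1 + 3.692) = 0.8395 kJ/s.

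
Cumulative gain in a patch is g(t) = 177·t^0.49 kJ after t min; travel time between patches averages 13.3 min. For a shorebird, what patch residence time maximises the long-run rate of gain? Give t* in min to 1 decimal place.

By the marginal value theorem, leave when the instantaneous gain rate g'(t) equals the habitat-wide average g(t)/(T + t).
g'(t) = 0.49·177·t^-0.51. Setting 0.49·177·t^-0.51 = 177·t^0.49/(13.3+t) gives 0.49(13.3+t) = t, so 0.51·t = 0.49×13.3.
t* = 0.49×13.3/0.51 = 12.78 min.

12.8 min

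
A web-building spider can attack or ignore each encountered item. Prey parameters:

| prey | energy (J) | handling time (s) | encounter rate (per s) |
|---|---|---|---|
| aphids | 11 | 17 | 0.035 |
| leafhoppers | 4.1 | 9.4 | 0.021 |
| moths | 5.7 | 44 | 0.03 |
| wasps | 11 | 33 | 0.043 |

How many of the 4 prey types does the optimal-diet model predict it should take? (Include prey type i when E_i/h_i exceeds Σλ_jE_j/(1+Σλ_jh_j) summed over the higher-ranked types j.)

E/h in descending order: aphids 0.647, leafhoppers 0.436, wasps 0.333, moths 0.13 J/s. The optimal diet is the largest prefix of this list for which every included type satisfies E_i/h_i > R on the types above it.
Rate on top 1: 0.2414. leafhoppers: 0.436 > 0.2414 → include.
Rate on top 2: 0.2628. wasps: 0.333 > 0.2628 → include.
Rate on top 3: 0.294. moths: 0.13 < 0.294 → exclude; stop.
Optimal diet: aphids, leafhoppers, wasps — 3 of 4 types.

3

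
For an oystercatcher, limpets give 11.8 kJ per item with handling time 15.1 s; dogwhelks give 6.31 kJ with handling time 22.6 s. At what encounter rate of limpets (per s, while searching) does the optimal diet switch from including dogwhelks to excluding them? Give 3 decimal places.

Drop dogwhelks once their profitability E₂/h₂ falls below the rate achievable on limpets alone: E₂/h₂ = λE₁/(1 + λh₁).
Solve for λ: λE₁h₂ = E₂(1 + λh₁) → λ(E₁h₂ − E₂h₁) = E₂ → λ = E₂/(E₁h₂ − E₂h₁).
λ = 6.31/(11.8×22.6 − 6.31×15.1) = 6.31/171.4 = 0.03681 per s.

0.037 per s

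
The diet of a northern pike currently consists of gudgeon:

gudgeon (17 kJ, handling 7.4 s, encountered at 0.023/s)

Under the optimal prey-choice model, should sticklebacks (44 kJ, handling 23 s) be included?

Yes

On gudgeon alone, R = ΣλE/(1+Σλh) = 0.391/1.17 = 0.3341 kJ/s.
sticklebacks: E/h = 44/23 = 1.913 kJ/s.
1.913 > 0.3341, so adding sticklebacks raises the average — include it.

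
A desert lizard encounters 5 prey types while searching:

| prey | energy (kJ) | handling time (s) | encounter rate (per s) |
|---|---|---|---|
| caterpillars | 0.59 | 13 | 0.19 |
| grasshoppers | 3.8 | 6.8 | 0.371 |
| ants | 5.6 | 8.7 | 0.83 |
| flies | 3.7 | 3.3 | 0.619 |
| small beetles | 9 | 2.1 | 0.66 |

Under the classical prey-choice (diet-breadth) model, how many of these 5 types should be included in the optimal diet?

Profitabilities (E/h, kJ/s): small beetles 4.29, flies 1.12, ants 0.644, grasshoppers 0.559, caterpillars 0.0454. Add prey in this order while the next type's profitability exceeds the intake rate on those already taken.
Rate on top 1: 2.49. flies: 1.12 < 2.49 → exclude; stop.
Optimal diet: small beetles — 1 of 5 types.

1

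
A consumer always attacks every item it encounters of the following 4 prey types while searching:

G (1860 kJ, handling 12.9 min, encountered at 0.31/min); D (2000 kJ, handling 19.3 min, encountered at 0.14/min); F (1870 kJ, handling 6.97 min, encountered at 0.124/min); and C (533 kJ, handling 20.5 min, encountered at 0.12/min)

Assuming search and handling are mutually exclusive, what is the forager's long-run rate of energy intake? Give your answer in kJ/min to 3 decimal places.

R = (0.31×1860 + 0.14×2000 + 0.124×1870 + 0.12×533) / (1 + 0.31×12.9 + 0.14×19.3 + 0.124×6.97 + 0.12×20.5) = 1152/11.03 = 104.5 kJ/min.

104.527 kJ/min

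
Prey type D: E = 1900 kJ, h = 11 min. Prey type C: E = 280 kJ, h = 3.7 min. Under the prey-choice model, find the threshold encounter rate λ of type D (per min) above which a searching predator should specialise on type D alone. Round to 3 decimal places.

0.071 per min

The zero-one rule: include type C iff E₂/h₂ > λE₁/(1+λh₁). Equality gives the switch point.
λE₁h₂ = E₂ + λE₂h₁ ⇒ λ = E₂/(E₁h₂ − E₂h₁) = 280/(7030 − 3080) = 0.07089 per min.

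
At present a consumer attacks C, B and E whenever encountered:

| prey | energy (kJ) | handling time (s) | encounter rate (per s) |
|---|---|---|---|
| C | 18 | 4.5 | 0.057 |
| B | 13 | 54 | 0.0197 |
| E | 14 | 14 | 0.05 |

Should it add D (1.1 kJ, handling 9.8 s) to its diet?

On C, B and E alone, R = ΣλE/(1+Σλh) = 1.982/3.02 = 0.6563 kJ/s.
Profitability of D: 1.1/9.8 = 0.1122 kJ/s.
Since 0.1122 < R, time spent handling D is better spent searching.

No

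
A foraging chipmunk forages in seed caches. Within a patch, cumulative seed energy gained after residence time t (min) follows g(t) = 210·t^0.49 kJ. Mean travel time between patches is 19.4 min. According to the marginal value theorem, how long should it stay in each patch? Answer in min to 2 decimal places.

18.64 min

By the marginal value theorem, leave when the instantaneous gain rate g'(t) equals the habitat-wide average g(t)/(T + t).
g'(t) = 0.49·210·t^-0.51. Setting 0.49·210·t^-0.51 = 210·t^0.49/(19.4+t) gives 0.49(19.4+t) = t, so 0.51·t = 0.49×19.4.
t* = 0.49×19.4/0.51 = 18.64 min.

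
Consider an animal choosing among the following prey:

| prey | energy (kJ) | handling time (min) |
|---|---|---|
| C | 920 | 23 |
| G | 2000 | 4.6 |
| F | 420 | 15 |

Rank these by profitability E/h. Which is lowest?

F

Profitability E/h (kJ/min): C = 920/23 = 40, G = 2000/4.6 = 435, F = 420/15 = 28.
Ranked: G > C > F.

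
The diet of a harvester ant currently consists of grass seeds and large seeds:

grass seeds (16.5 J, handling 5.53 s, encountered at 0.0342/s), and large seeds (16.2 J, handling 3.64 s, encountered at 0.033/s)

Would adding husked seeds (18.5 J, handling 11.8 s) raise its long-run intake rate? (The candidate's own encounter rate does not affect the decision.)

Intake rate on the current diet: R = (0.0342×16.5 + 0.033×16.2) / (1 + 0.0342×5.53 + 0.033×3.64) = 1.099/1.309 = 0.8393 J/s.
Profitability of husked seeds: 18.5/11.8 = 1.568 J/s.
1.568 > 0.8393, so adding husked seeds raises the average — include it.

Yes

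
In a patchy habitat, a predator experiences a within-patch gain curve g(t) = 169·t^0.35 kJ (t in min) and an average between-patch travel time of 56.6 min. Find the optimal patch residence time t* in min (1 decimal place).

30.5 min

Maximise g(t)/(T+t): set derivative to zero → g'(t)(T+t) = g(t).
g'(t) = 0.35·169·t^-0.65. Setting 0.35·169·t^-0.65 = 169·t^0.35/(56.6+t) gives 0.35(56.6+t) = t, so 0.65·t = 0.35×56.6.
t* = 0.35×56.6/0.65 = 30.48 min.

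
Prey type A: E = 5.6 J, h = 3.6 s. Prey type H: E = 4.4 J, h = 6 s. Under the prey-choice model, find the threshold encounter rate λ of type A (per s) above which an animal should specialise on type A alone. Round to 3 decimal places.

At the threshold, the rate on type A alone equals the profitability of type H: λ·5.6/(1 + λ·3.6) = 4.4/6 = 0.7333.
Rearranging, λ(5.6 − 0.7333×3.6) = 0.7333, so λ = 0.7333/2.96 = 0.2477 per s.

0.248 per s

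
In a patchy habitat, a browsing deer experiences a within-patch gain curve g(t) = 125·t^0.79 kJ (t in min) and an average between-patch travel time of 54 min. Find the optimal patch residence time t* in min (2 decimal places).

Maximise g(t)/(T+t): set derivative to zero → g'(t)(T+t) = g(t).
g'(t) = 0.79·125·t^-0.21. Setting 0.79·125·t^-0.21 = 125·t^0.79/(54+t) gives 0.79(54+t) = t, so 0.21·t = 0.79×54.
t* = 0.79×54/0.21 = 203.1 min.

203.14 min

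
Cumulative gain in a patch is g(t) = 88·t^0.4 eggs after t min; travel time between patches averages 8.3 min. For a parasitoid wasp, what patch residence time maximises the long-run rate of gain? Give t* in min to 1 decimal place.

Optimal t* satisfies g'(t*) = g(t*)/(T + t*).
g'(t) = 0.4·88·t^-0.6. Setting 0.4·88·t^-0.6 = 88·t^0.4/(8.3+t) gives 0.4(8.3+t) = t, so 0.60·t = 0.4×8.3.
t* = 0.4×8.3/0.60 = 5.533 min.

5.5 min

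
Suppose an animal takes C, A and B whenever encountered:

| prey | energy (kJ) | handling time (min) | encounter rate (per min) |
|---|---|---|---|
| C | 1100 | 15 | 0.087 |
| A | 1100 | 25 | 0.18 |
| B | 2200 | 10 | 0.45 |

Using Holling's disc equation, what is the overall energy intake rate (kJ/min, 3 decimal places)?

R = Σλ_iE_i / (1 + Σλ_ih_i)
Numerator: 0.087×1100 + 0.18×1100 + 0.45×2200 = 1284
Denominator: 1 + 0.087×15 + 0.18×25 + 0.45×10 = 11.3
R = 1284/11.3 = 113.6 kJ/min

113.552 kJ/min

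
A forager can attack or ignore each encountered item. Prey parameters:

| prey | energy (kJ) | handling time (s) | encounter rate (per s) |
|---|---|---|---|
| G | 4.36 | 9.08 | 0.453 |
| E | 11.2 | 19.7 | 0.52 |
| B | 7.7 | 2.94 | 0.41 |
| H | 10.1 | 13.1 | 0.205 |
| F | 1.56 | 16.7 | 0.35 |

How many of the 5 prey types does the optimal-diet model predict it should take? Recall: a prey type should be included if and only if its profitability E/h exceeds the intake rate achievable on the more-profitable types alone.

1

E/h in descending order: B 2.62, H 0.771, E 0.569, G 0.48, F 0.0934 kJ/s. The optimal diet is the largest prefix of this list for which every included type satisfies E_i/h_i > R on the types above it.
Rate on top 1: 1.431. H: 0.771 < 1.431 → exclude; stop.
Optimal diet: B — 1 of 5 types.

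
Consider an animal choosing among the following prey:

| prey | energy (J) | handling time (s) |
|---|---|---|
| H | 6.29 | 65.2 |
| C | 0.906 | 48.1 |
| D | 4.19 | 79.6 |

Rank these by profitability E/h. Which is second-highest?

D

Profitability E/h (J/s): H = 6.29/65.2 = 0.0965, C = 0.906/48.1 = 0.0188, D = 4.19/79.6 = 0.0526.
Ranked: H > D > C.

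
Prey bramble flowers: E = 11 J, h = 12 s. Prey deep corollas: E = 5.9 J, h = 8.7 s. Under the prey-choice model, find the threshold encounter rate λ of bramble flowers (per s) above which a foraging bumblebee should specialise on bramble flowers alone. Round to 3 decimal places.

The zero-one rule: include deep corollas iff E₂/h₂ > λE₁/(1+λh₁). Equality gives the switch point.
λE₁h₂ = E₂ + λE₂h₁ ⇒ λ = E₂/(E₁h₂ − E₂h₁) = 5.9/(95.7 − 70.8) = 0.2369 per s.

0.237 per s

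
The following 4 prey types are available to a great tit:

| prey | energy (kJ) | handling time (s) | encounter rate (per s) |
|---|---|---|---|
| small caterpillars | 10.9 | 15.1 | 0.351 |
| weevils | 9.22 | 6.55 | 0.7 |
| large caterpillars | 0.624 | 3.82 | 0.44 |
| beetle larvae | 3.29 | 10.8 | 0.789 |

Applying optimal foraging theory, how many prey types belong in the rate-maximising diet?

1

Rank by E/h (kJ/s): weevils 1.41, small caterpillars 0.722, beetle larvae 0.305, large caterpillars 0.163. Include each in turn until the next type's E/h falls below the running intake rate.
Rate on top 1: 1.156. small caterpillars: 0.722 < 1.156 → exclude; stop.
Optimal diet: weevils — 1 of 4 types.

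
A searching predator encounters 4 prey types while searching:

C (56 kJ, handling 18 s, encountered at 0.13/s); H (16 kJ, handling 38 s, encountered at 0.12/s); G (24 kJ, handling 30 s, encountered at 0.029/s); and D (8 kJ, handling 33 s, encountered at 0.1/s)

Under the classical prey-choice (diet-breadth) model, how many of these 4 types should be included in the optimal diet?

E/h in descending order: C 3.11, G 0.8, H 0.421, D 0.242 kJ/s. The optimal diet is the largest prefix of this list for which every included type satisfies E_i/h_i > R on the types above it.
Rate on top 1: 2.18. G: 0.8 < 2.18 → exclude; stop.
Optimal diet: C — 1 of 4 types.

1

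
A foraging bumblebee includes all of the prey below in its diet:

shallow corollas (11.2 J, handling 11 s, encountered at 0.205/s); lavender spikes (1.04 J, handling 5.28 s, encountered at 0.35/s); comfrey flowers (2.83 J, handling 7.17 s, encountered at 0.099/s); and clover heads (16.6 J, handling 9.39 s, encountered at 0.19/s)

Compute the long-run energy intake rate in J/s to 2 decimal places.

0.80 J/s

R = Σλ_iE_i / (1 + Σλ_ih_i)
Numerator: 0.205×11.2 + 0.35×1.04 + 0.099×2.83 + 0.19×16.6 = 6.094
Denominator: 1 + 0.205×11 + 0.35×5.28 + 0.099×7.17 + 0.19×9.39 = 7.597
R = 6.094/7.597 = 0.8022 J/s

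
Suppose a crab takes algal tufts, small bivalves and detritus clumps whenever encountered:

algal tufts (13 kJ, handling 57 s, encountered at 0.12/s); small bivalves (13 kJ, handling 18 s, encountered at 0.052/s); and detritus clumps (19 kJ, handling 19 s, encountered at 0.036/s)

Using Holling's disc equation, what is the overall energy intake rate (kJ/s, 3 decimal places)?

Energy encountered per unit search time: 0.12×13 + 0.052×13 + 0.036×19 = 2.92 kJ/s.
Handling time per unit search time: 0.12×57 + 0.052×18 + 0.036×19 = 8.46.
Rate = 2.92/(1 + 8.46) = 0.3087 kJ/s.

0.309 kJ/s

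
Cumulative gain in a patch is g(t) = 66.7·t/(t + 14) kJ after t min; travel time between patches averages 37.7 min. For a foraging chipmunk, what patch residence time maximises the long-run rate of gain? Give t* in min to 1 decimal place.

23.0 min

Maximise g(t)/(T+t): set derivative to zero → g'(t)(T+t) = g(t).
g'(t) = 66.7·14/(t + 14)². Setting 66.7·14/(t+14)² = 66.7t/[(t+14)(37.7+t)] gives 14(37.7+t) = t(t+14), so t² = 14×37.7 = 527.8.
t* = √527.8 = 22.97 min.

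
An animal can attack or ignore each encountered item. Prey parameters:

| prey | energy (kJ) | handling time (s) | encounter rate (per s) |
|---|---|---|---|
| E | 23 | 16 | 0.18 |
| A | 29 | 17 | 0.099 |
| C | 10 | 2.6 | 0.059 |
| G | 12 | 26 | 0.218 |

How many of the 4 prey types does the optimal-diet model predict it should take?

3

Profitabilities (E/h, kJ/s): C 3.85, A 1.71, E 1.44, G 0.462. Add prey in this order while the next type's profitability exceeds the intake rate on those already taken.
Rate on top 1: 0.5115. A: 1.71 > 0.5115 → include.
Rate on top 2: 1.22. E: 1.44 > 1.22 → include.
Rate on top 3: 1.33. G: 0.462 < 1.33 → exclude; stop.
Optimal diet: C, A, E — 3 of 4 types.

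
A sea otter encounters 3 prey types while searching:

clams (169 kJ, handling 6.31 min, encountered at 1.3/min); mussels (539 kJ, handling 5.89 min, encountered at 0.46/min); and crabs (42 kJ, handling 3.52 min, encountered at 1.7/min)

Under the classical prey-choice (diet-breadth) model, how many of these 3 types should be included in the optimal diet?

Rank by E/h (kJ/min): mussels 91.5, clams 26.8, crabs 11.9. Include each in turn until the next type's E/h falls below the running intake rate.
Rate on top 1: 66.84. clams: 26.8 < 66.84 → exclude; stop.
Optimal diet: mussels — 1 of 3 types.

1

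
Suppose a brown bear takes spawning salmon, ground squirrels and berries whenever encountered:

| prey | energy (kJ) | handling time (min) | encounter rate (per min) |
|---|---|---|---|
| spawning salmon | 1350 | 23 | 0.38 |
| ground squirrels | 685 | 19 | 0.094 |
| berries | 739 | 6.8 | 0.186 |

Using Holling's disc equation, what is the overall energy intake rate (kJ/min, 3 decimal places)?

Energy encountered per unit search time: 0.38×1350 + 0.094×685 + 0.186×739 = 714.8 kJ/min.
Handling time per unit search time: 0.38×23 + 0.094×19 + 0.186×6.8 = 11.79.
Rate = 714.8/(1 + 11.79) = 55.89 kJ/min.

55.887 kJ/min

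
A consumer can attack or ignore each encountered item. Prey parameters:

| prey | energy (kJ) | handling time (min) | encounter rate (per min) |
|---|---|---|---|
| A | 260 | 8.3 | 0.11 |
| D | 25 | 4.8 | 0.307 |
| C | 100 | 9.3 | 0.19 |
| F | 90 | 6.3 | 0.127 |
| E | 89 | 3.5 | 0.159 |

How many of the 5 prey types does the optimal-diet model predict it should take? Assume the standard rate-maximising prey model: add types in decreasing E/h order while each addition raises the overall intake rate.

2

E/h in descending order: A 31.3, E 25.4, F 14.3, C 10.8, D 5.21 kJ/min. The optimal diet is the largest prefix of this list for which every included type satisfies E_i/h_i > R on the types above it.
Rate on top 1: 14.95. E: 25.4 > 14.95 → include.
Rate on top 2: 17.31. F: 14.3 < 17.31 → exclude; stop.
Optimal diet: A, E — 2 of 5 types.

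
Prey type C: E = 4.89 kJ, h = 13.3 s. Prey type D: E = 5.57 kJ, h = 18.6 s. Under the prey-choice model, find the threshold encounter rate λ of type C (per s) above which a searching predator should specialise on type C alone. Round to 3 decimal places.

0.330 per s

At the threshold, the rate on type C alone equals the profitability of type D: λ·4.89/(1 + λ·13.3) = 5.57/18.6 = 0.2995.
Rearranging, λ(4.89 − 0.2995×13.3) = 0.2995, so λ = 0.2995/0.9072 = 0.3301 per s.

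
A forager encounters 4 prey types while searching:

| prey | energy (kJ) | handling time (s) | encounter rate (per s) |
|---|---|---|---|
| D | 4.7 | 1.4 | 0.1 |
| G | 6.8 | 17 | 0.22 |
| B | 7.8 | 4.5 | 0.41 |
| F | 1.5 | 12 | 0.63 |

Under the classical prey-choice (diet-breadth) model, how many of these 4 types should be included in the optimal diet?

Profitabilities (E/h, kJ/s): D 3.36, B 1.73, G 0.4, F 0.125. Add prey in this order while the next type's profitability exceeds the intake rate on those already taken.
Rate on top 1: 0.4123. B: 1.73 > 0.4123 → include.
Rate on top 2: 1.229. G: 0.4 < 1.229 → exclude; stop.
Optimal diet: D, B — 2 of 4 types.

2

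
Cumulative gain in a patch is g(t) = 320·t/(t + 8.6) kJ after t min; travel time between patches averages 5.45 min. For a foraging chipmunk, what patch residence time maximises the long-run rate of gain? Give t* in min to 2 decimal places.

6.85 min

By the marginal value theorem, leave when the instantaneous gain rate g'(t) equals the habitat-wide average g(t)/(T + t).
g'(t) = 320·8.6/(t + 8.6)². Setting 320·8.6/(t+8.6)² = 320t/[(t+8.6)(5.45+t)] gives 8.6(5.45+t) = t(t+8.6), so t² = 8.6×5.45 = 46.87.
t* = √46.87 = 6.846 min.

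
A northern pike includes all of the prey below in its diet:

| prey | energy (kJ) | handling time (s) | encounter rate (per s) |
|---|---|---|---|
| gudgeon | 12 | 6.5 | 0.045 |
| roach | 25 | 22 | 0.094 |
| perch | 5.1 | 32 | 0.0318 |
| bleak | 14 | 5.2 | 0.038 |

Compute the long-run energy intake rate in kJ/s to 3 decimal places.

R = (0.045×12 + 0.094×25 + 0.0318×5.1 + 0.038×14) / (1 + 0.045×6.5 + 0.094×22 + 0.0318×32 + 0.038×5.2) = 3.584/4.576 = 0.7833 kJ/s.

0.783 kJ/s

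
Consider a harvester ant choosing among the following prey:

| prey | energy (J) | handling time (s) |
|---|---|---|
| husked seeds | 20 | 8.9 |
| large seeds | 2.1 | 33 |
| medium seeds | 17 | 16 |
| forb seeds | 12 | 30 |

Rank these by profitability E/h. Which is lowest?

large seeds

In descending order of E/h:
husked seeds: 20/8.9 = 2.25 J/s
medium seeds: 17/16 = 1.06 J/s
forb seeds: 12/30 = 0.4 J/s
large seeds: 2.1/33 = 0.0636 J/s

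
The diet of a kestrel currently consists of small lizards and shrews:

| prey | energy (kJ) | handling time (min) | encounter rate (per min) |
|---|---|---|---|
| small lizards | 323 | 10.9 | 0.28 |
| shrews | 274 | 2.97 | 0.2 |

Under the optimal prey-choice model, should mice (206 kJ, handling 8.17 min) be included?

Intake rate on the current diet: R = (0.28×323 + 0.2×274) / (1 + 0.28×10.9 + 0.2×2.97) = 145.2/4.646 = 31.26 kJ/min.
mice: E/h = 206/8.17 = 25.21 kJ/min.
25.21 < 31.26, so adding mice would lower the average — exclude it.

No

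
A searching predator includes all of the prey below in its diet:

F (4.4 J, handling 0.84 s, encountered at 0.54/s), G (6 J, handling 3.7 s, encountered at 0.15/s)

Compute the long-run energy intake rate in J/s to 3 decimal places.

R = Σλ_iE_i / (1 + Σλ_ih_i)
Numerator: 0.54×4.4 + 0.15×6 = 3.276
Denominator: 1 + 0.54×0.84 + 0.15×3.7 = 2.009
R = 3.276/2.009 = 1.631 J/s

1.631 J/s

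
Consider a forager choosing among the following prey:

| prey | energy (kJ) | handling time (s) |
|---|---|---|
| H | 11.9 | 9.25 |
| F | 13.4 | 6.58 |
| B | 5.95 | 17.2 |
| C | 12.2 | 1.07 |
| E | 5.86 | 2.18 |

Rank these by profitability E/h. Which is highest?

C

In descending order of E/h:
C: 12.2/1.07 = 11.4 kJ/s
E: 5.86/2.18 = 2.69 kJ/s
F: 13.4/6.58 = 2.04 kJ/s
H: 11.9/9.25 = 1.29 kJ/s
B: 5.95/17.2 = 0.346 kJ/s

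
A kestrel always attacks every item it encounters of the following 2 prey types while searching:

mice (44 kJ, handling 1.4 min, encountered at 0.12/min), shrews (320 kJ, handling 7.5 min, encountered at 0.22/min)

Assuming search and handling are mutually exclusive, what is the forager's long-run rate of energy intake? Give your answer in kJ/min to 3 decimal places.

R = (0.12×44 + 0.22×320) / (1 + 0.12×1.4 + 0.22×7.5) = 75.68/2.818 = 26.86 kJ/min.

26.856 kJ/min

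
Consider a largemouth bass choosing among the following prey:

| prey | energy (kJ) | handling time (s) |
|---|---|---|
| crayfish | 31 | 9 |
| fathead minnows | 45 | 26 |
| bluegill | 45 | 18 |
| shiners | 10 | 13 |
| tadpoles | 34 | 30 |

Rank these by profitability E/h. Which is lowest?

shiners

Profitability E/h (kJ/s): crayfish = 31/9 = 3.44, fathead minnows = 45/26 = 1.73, bluegill = 45/18 = 2.5, shiners = 10/13 = 0.769, tadpoles = 34/30 = 1.13.
Ranked: crayfish > bluegill > fathead minnows > tadpoles > shiners.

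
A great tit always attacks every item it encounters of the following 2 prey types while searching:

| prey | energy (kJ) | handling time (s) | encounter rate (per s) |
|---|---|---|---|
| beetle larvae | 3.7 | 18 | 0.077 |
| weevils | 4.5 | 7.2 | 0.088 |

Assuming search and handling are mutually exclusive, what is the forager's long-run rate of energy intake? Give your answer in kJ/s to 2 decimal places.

0.23 kJ/s

R = Σλ_iE_i / (1 + Σλ_ih_i)
Numerator: 0.077×3.7 + 0.088×4.5 = 0.6809
Denominator: 1 + 0.077×18 + 0.088×7.2 = 3.02
R = 0.6809/3.02 = 0.2255 kJ/s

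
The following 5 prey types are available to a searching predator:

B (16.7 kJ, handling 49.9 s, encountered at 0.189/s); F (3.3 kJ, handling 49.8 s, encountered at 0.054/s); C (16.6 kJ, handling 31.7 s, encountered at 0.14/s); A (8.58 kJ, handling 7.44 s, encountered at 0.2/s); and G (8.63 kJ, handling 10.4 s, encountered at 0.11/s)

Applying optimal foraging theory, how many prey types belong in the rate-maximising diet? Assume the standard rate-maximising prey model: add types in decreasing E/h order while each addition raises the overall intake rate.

Rank by E/h (kJ/s): A 1.15, G 0.83, C 0.524, B 0.335, F 0.0663. Include each in turn until the next type's E/h falls below the running intake rate.
Rate on top 1: 0.6897. G: 0.83 > 0.6897 → include.
Rate on top 2: 0.7338. C: 0.524 < 0.7338 → exclude; stop.
Optimal diet: A, G — 2 of 5 types.

2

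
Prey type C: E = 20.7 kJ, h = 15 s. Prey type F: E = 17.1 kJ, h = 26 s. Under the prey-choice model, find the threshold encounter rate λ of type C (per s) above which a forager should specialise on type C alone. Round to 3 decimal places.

0.061 per s

The zero-one rule: include type F iff E₂/h₂ > λE₁/(1+λh₁). Equality gives the switch point.
λE₁h₂ = E₂ + λE₂h₁ ⇒ λ = E₂/(E₁h₂ − E₂h₁) = 17.1/(538.2 − 256.5) = 0.0607 per s.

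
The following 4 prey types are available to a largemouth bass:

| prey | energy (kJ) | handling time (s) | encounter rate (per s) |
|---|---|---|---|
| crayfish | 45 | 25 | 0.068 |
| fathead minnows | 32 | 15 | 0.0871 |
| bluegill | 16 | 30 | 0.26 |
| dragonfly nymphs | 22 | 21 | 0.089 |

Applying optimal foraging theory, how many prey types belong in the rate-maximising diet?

Rank by E/h (kJ/s): fathead minnows 2.13, crayfish 1.8, dragonfly nymphs 1.05, bluegill 0.533. Include each in turn until the next type's E/h falls below the running intake rate.
Rate on top 1: 1.208. crayfish: 1.8 > 1.208 → include.
Rate on top 2: 1.459. dragonfly nymphs: 1.05 < 1.459 → exclude; stop.
Optimal diet: fathead minnows, crayfish — 2 of 4 types.

2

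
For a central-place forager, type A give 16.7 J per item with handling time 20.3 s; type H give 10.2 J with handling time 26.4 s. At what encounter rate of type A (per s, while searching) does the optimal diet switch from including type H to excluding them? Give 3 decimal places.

0.044 per s

Drop type H once their profitability E₂/h₂ falls below the rate achievable on type A alone: E₂/h₂ = λE₁/(1 + λh₁).
Solve for λ: λE₁h₂ = E₂(1 + λh₁) → λ(E₁h₂ − E₂h₁) = E₂ → λ = E₂/(E₁h₂ − E₂h₁).
λ = 10.2/(16.7×26.4 − 10.2×20.3) = 10.2/233.8 = 0.04362 per s.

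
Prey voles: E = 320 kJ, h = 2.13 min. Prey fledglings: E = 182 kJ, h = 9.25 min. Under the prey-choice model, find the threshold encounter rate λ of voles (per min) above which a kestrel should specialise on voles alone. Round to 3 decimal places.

0.071 per min

The zero-one rule: include fledglings iff E₂/h₂ > λE₁/(1+λh₁). Equality gives the switch point.
λE₁h₂ = E₂ + λE₂h₁ ⇒ λ = E₂/(E₁h₂ − E₂h₁) = 182/(2960 − 387.7) = 0.07075 per min.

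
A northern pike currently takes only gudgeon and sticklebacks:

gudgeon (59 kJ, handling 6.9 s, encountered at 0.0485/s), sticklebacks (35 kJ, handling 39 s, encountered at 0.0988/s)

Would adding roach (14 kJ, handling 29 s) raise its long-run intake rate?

Intake rate on the current diet: R = (0.0485×59 + 0.0988×35) / (1 + 0.0485×6.9 + 0.0988×39) = 6.319/5.188 = 1.218 kJ/s.
roach: E/h = 14/29 = 0.4828 kJ/s.
Since 0.4828 < R, time spent handling roach is better spent searching.

No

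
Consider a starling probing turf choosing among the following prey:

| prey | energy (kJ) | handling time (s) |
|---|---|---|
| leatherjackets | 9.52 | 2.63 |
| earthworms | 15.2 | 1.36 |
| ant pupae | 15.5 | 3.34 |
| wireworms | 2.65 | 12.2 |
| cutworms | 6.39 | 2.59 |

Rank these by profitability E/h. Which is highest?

In descending order of E/h:
earthworms: 15.2/1.36 = 11.2 kJ/s
ant pupae: 15.5/3.34 = 4.64 kJ/s
leatherjackets: 9.52/2.63 = 3.62 kJ/s
cutworms: 6.39/2.59 = 2.47 kJ/s
wireworms: 2.65/12.2 = 0.217 kJ/s

earthworms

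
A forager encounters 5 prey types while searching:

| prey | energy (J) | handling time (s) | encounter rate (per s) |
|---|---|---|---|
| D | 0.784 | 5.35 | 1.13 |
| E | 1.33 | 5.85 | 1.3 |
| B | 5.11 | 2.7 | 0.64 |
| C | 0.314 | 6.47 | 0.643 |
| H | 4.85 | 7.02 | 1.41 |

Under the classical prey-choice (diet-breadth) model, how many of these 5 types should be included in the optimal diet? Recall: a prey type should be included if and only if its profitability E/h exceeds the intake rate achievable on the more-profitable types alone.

Rank by E/h (J/s): B 1.89, H 0.691, E 0.227, D 0.147, C 0.0485. Include each in turn until the next type's E/h falls below the running intake rate.
Rate on top 1: 1.199. H: 0.691 < 1.199 → exclude; stop.
Optimal diet: B — 1 of 5 types.

1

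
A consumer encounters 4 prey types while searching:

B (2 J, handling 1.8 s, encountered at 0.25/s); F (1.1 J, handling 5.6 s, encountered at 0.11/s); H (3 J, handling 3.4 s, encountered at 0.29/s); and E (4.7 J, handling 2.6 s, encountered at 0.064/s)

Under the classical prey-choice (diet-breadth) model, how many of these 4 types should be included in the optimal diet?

E/h in descending order: E 1.81, B 1.11, H 0.882, F 0.196 J/s. The optimal diet is the largest prefix of this list for which every included type satisfies E_i/h_i > R on the types above it.
Rate on top 1: 0.2579. B: 1.11 > 0.2579 → include.
Rate on top 2: 0.4954. H: 0.882 > 0.4954 → include.
Rate on top 3: 0.642. F: 0.196 < 0.642 → exclude; stop.
Optimal diet: E, B, H — 3 of 4 types.

3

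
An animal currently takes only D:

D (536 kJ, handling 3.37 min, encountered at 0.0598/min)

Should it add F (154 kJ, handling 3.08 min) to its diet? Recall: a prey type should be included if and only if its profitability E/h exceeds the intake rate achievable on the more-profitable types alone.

Intake rate on the current diet: R = (0.0598×536) / (1 + 0.0598×3.37) = 32.05/1.202 = 26.68 kJ/min.
Profitability of F: 154/3.08 = 50 kJ/min.
Since 50 > R, including F increases the long-run rate.

Yes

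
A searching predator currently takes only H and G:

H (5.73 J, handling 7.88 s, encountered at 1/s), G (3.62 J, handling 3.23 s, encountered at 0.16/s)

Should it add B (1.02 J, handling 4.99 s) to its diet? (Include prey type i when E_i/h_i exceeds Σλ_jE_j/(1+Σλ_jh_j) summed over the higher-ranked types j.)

No

Intake rate on the current diet: R = (1×5.73 + 0.16×3.62) / (1 + 1×7.88 + 0.16×3.23) = 6.309/9.397 = 0.6714 J/s.
B: E/h = 1.02/4.99 = 0.2044 J/s.
0.2044 < 0.6714, so adding B would lower the average — exclude it.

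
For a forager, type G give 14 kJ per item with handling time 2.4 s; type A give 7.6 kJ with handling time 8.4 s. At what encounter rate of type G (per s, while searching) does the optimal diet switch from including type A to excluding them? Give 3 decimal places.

Drop type A once their profitability E₂/h₂ falls below the rate achievable on type G alone: E₂/h₂ = λE₁/(1 + λh₁).
Solve for λ: λE₁h₂ = E₂(1 + λh₁) → λ(E₁h₂ − E₂h₁) = E₂ → λ = E₂/(E₁h₂ − E₂h₁).
λ = 7.6/(14×8.4 − 7.6×2.4) = 7.6/99.36 = 0.07649 per s.

0.076 per s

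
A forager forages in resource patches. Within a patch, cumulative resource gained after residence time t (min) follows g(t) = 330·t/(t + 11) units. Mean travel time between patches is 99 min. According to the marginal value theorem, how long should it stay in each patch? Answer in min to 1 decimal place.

33.0 min

Maximise g(t)/(T+t): set derivative to zero → g'(t)(T+t) = g(t).
g'(t) = 330·11/(t + 11)². Setting 330·11/(t+11)² = 330t/[(t+11)(99+t)] gives 11(99+t) = t(t+11), so t² = 11×99 = 1089.
t* = √1089 = 33 min.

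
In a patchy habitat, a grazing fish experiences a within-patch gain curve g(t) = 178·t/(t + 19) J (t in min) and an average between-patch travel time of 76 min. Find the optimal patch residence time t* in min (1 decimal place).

By the marginal value theorem, leave when the instantaneous gain rate g'(t) equals the habitat-wide average g(t)/(T + t).
g'(t) = 178·19/(t + 19)². Setting 178·19/(t+19)² = 178t/[(t+19)(76+t)] gives 19(76+t) = t(t+19), so t² = 19×76 = 1444.
t* = √1444 = 38 min.

38.0 min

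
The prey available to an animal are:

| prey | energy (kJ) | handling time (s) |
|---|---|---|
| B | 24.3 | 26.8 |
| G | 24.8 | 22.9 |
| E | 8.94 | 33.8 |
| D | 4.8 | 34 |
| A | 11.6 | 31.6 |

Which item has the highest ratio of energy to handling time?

In descending order of E/h:
G: 24.8/22.9 = 1.08 kJ/s
B: 24.3/26.8 = 0.907 kJ/s
A: 11.6/31.6 = 0.367 kJ/s
E: 8.94/33.8 = 0.264 kJ/s
D: 4.8/34 = 0.141 kJ/s

G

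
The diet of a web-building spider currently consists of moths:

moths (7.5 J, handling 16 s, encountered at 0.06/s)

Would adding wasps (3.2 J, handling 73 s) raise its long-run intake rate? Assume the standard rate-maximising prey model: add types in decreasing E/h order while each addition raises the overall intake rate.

Intake rate on the current diet: R = (0.06×7.5) / (1 + 0.06×16) = 0.45/1.96 = 0.2296 J/s.
Profitability of wasps: 3.2/73 = 0.04384 J/s.
0.04384 < 0.2296, so adding wasps would lower the average — exclude it.

No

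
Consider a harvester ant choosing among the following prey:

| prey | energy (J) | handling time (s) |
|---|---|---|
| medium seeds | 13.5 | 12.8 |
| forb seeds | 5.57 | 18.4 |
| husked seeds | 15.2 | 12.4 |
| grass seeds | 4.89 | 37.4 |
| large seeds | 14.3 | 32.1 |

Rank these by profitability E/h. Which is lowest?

In descending order of E/h:
husked seeds: 15.2/12.4 = 1.23 J/s
medium seeds: 13.5/12.8 = 1.05 J/s
large seeds: 14.3/32.1 = 0.445 J/s
forb seeds: 5.57/18.4 = 0.303 J/s
grass seeds: 4.89/37.4 = 0.131 J/s

grass seeds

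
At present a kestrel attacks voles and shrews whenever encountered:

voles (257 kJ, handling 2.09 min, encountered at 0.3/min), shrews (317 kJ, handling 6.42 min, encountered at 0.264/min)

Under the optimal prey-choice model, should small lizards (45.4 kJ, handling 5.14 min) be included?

Current rate: (0.3×257 + 0.264×317)/(1 + 0.3×2.09 + 0.264×6.42) = 48.4 kJ/min.
small lizards: E/h = 45.4/5.14 = 8.833 kJ/min.
Since 8.833 < R, time spent handling small lizards is better spent searching.

No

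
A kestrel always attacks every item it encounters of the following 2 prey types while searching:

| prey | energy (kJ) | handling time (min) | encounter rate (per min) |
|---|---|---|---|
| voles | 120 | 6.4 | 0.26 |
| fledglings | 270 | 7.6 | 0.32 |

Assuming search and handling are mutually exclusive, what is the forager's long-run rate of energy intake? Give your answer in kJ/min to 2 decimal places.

Energy encountered per unit search time: 0.26×120 + 0.32×270 = 117.6 kJ/min.
Handling time per unit search time: 0.26×6.4 + 0.32×7.6 = 4.096.
Rate = 117.6/(1 + 4.096) = 23.08 kJ/min.

23.08 kJ/min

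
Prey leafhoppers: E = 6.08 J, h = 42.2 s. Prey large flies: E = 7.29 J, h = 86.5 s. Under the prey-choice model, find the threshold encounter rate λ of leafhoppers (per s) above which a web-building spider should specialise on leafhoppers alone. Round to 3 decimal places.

The zero-one rule: include large flies iff E₂/h₂ > λE₁/(1+λh₁). Equality gives the switch point.
λE₁h₂ = E₂ + λE₂h₁ ⇒ λ = E₂/(E₁h₂ − E₂h₁) = 7.29/(525.9 − 307.6) = 0.0334 per s.

0.033 per s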